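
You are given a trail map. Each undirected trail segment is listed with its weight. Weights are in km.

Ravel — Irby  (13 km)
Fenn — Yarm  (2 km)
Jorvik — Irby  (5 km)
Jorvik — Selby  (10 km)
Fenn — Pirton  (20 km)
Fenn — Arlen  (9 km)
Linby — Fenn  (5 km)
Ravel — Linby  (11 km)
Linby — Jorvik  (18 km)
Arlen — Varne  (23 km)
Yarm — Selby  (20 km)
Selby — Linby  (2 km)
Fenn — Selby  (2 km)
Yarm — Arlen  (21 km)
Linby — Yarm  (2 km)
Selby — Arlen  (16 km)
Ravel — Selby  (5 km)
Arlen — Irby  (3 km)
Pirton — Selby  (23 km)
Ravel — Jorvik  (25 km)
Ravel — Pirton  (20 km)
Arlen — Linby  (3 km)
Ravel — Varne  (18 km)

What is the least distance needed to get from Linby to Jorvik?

Enumerating some paths:
Linby–Arlen–Irby–Jorvik: 3+3+5 = 11
Linby–Selby–Jorvik: 2+10 = 12
The minimum is 11 km via Linby–Arlen–Irby–Jorvik.

11 km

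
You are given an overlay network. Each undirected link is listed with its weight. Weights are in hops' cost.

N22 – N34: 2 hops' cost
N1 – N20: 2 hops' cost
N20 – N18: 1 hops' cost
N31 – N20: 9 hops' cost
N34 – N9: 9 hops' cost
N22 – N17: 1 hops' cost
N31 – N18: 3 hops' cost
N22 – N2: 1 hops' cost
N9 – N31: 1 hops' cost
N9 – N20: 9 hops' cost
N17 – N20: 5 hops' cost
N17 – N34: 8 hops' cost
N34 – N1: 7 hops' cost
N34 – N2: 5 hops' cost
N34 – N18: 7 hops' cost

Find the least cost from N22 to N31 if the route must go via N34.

12 hops' cost

Best N22 to N34: N22–N34 costing 2
Shortest N34→N31: N34–N18–N31 = 10
Total via N34: 2 + 10 = 12 hops' cost.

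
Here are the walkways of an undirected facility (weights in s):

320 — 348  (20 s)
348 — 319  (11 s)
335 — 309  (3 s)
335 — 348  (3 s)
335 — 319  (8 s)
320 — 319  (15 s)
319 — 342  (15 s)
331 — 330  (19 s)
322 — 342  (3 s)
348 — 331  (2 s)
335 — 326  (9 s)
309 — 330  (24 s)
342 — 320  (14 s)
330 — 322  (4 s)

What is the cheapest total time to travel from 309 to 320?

26 s

Enumerating some paths:
309 - 335 - 348 - 319 - 320: 3+3+11+15 = 32
309 - 335 - 348 - 320: 3+3+20 = 26
Cheapest is 309 - 335 - 348 - 320 at 26 s.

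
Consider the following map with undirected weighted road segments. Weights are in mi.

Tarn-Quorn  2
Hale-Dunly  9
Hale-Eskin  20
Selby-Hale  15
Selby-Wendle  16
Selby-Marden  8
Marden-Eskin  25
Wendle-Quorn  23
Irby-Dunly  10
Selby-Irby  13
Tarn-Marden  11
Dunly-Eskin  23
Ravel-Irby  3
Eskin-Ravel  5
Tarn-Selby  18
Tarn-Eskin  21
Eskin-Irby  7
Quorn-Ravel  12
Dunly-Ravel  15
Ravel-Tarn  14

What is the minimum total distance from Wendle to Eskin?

36 mi

Enumerating some paths:
Wendle → Selby → Irby → Eskin: 16+13+7 = 36
Wendle → Quorn → Tarn → Ravel → Eskin: 23+2+14+5 = 44
Wendle → Quorn → Ravel → Eskin: 23+12+5 = 40
Wendle → Selby → Irby → Ravel → Eskin: 16+13+3+5 = 37
The minimum is 36 mi via Wendle → Selby → Irby → Eskin.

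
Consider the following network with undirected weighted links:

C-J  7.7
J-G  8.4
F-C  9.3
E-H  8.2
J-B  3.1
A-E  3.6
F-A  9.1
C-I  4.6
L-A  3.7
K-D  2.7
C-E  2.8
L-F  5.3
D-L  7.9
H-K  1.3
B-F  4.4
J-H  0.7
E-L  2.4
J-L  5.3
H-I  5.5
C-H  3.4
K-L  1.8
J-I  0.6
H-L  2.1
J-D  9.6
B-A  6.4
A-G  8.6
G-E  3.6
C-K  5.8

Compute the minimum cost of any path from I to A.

Shortest distances from I:
I: 0
J: 0.6  (via I)
H: 1.3  (via J)
K: 2.6  (via H)
L: 3.4  (via H)
B: 3.7  (via J)
C: 4.6  (via I)
D: 5.3  (via K)
E: 5.8  (via L)
A: 7.1  (via L)
Shortest route: I → J → H → L → A = 7.1.

7.1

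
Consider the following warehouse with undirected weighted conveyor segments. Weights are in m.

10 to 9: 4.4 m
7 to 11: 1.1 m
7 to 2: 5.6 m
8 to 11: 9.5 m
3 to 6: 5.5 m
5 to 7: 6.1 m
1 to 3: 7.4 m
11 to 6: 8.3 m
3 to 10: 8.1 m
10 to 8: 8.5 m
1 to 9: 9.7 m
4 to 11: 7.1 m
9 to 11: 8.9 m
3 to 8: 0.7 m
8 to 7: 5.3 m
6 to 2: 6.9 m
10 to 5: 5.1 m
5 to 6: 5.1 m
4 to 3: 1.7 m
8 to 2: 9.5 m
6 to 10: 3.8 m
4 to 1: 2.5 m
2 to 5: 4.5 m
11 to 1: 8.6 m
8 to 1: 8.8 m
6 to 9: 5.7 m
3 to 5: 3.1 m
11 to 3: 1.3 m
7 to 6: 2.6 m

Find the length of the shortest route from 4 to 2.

9.3 m

Running Dijkstra from 4:
4: 0
3: 1.7  (via 4)
8: 2.4  (via 3)
1: 2.5  (via 4)
11: 3  (via 3)
7: 4.1  (via 11)
5: 4.8  (via 3)
6: 6.7  (via 7)
2: 9.3  (via 5)
Shortest route: 4 → 3 → 5 → 2 = 9.3 m.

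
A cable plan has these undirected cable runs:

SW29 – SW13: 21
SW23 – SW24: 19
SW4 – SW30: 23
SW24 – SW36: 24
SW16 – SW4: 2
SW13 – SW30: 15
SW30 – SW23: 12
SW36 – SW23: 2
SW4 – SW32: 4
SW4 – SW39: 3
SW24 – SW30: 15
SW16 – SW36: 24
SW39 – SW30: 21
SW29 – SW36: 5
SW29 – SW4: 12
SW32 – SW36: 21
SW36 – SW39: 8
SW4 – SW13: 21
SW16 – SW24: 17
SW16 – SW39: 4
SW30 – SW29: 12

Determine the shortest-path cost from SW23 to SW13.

Shortest distances from SW23:
SW23: 0
SW36: 2  (via SW23)
SW29: 7  (via SW36)
SW39: 10  (via SW36)
SW30: 12  (via SW23)
SW4: 13  (via SW39)
SW16: 14  (via SW39)
SW32: 17  (via SW4)
SW24: 19  (via SW23)
SW13: 27  (via SW30)
Shortest route: SW23 → SW30 → SW13 = 27.

27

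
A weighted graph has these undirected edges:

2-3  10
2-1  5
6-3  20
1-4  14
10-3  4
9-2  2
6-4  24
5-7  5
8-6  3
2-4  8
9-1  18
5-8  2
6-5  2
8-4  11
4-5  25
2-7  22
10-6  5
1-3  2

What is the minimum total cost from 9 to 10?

13

Shortest distances from 9:
9: 0
2: 2  (via 9)
1: 7  (via 2)
3: 9  (via 1)
4: 10  (via 2)
10: 13  (via 3)
Shortest route: 9–2–1–3–10 = 13.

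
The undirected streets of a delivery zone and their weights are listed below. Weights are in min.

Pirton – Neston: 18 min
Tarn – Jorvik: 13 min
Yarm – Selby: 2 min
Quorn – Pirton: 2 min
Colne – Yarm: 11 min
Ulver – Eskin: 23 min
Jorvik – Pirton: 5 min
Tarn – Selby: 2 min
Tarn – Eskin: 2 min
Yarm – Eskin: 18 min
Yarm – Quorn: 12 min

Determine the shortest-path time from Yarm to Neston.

Candidate routes:
Yarm–Quorn–Pirton–Neston: 12+2+18 = 32
Yarm–Eskin–Tarn–Jorvik–Pirton–Neston: 18+2+13+5+18 = 56
Yarm–Selby–Tarn–Jorvik–Pirton–Neston: 2+2+13+5+18 = 40
Cheapest is Yarm–Quorn–Pirton–Neston at 32 min.

32 min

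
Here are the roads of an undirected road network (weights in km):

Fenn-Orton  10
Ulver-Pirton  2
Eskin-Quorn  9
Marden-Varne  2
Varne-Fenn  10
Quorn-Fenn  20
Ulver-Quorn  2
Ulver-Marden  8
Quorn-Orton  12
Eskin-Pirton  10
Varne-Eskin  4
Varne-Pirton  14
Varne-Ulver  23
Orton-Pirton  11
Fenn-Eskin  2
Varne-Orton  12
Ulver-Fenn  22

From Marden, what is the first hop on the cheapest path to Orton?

Varne

Enumerating some paths:
Marden–Ulver–Pirton–Orton: 8+2+11 = 21
Marden–Ulver–Quorn–Orton: 8+2+12 = 22
Marden–Varne–Orton: 2+12 = 14
Marden–Varne–Eskin–Fenn–Orton: 2+4+2+10 = 18
The minimum is 14 km via Marden–Varne–Orton.
So from Marden the first move is to Varne.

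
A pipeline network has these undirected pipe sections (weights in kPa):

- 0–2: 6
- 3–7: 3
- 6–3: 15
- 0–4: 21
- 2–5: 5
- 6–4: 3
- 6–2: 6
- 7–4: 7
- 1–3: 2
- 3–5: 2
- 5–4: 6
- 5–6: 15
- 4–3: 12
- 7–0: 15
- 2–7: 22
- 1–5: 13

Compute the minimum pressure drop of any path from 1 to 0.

15 kPa

Shortest distances from 1:
1: 0
3: 2  (via 1)
5: 4  (via 3)
7: 5  (via 3)
2: 9  (via 5)
4: 10  (via 5)
6: 13  (via 4)
0: 15  (via 2)
Shortest route: 1–3–5–2–0 = 15 kPa.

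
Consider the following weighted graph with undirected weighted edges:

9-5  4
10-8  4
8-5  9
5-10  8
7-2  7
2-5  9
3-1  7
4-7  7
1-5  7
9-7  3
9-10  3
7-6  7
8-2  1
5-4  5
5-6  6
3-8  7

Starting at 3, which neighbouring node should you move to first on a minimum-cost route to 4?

1

Enumerating some paths:
3–8–5–4: 7+9+5 = 21
3–8–2–7–4: 7+1+7+7 = 22
3–1–5–4: 7+7+5 = 19
Cheapest is 3–1–5–4 at 19.
So from 3 the first move is to 1.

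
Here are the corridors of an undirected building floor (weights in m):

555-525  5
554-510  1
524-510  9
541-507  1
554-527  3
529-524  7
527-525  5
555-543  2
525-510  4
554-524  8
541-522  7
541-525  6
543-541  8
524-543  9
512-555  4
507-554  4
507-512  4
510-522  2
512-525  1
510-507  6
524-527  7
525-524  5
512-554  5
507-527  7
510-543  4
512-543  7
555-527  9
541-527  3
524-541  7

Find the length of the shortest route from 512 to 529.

13 m

Enumerating some paths:
512 - 507 - 541 - 524 - 529: 4+1+7+7 = 19
512 - 525 - 524 - 529: 1+5+7 = 13
512 - 554 - 524 - 529: 5+8+7 = 20
The minimum is 13 m via 512 - 525 - 524 - 529.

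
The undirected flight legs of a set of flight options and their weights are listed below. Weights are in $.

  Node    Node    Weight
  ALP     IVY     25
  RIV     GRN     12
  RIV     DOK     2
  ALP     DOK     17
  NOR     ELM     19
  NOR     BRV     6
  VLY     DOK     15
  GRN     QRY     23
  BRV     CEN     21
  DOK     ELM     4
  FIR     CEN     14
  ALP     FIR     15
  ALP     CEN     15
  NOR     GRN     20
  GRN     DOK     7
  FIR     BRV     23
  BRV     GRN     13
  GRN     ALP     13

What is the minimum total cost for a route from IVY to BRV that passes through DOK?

$62

Best IVY to DOK: IVY–ALP–DOK costing 42
Best DOK to BRV: DOK–GRN–BRV costing 20
Total via DOK: 42 + 20 = $62.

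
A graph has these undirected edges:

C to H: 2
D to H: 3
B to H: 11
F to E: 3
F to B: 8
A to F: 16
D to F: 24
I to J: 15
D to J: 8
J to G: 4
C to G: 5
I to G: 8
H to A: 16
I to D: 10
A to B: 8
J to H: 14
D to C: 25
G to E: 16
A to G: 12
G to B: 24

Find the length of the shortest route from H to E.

Running Dijkstra from H:
H: 0
C: 2  (via H)
D: 3  (via H)
G: 7  (via C)
B: 11  (via H)
J: 11  (via D)
I: 13  (via D)
A: 16  (via H)
F: 19  (via B)
E: 22  (via F)
Shortest route: H–B–F–E = 22.

22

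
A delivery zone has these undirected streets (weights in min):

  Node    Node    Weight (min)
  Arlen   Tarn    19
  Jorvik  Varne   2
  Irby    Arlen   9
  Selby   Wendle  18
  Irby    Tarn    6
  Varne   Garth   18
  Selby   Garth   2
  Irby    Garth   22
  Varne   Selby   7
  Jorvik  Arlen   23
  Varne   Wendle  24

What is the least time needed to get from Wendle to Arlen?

Shortest distances from Wendle:
Wendle: 0
Selby: 18  (via Wendle)
Garth: 20  (via Selby)
Varne: 24  (via Wendle)
Jorvik: 26  (via Varne)
Irby: 42  (via Garth)
Tarn: 48  (via Irby)
Arlen: 49  (via Jorvik)
Shortest route: Wendle → Varne → Jorvik → Arlen = 49 min.

49 min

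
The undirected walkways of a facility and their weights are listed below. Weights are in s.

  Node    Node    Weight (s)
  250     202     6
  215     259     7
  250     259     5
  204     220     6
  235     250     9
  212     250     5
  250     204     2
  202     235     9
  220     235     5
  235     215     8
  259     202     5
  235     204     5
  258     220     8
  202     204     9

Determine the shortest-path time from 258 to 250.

Enumerating some paths:
258–220–204–250: 8+6+2 = 16
258–220–235–204–250: 8+5+5+2 = 20
258–220–235–250: 8+5+9 = 22
The minimum is 16 s via 258–220–204–250.

16 s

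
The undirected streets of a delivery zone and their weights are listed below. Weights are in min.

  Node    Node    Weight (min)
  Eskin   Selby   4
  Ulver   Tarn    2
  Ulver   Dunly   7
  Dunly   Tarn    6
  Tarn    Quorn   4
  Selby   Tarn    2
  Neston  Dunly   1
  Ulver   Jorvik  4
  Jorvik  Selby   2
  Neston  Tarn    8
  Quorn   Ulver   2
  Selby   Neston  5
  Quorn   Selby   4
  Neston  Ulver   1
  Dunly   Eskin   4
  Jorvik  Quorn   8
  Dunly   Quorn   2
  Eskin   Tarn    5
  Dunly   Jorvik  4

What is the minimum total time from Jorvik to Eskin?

Shortest distances from Jorvik:
Jorvik: 0
Selby: 2  (via Jorvik)
Tarn: 4  (via Selby)
Ulver: 4  (via Jorvik)
Dunly: 4  (via Jorvik)
Neston: 5  (via Ulver)
Quorn: 6  (via Selby)
Eskin: 6  (via Selby)
Shortest route: Jorvik–Selby–Eskin = 6 min.

6 min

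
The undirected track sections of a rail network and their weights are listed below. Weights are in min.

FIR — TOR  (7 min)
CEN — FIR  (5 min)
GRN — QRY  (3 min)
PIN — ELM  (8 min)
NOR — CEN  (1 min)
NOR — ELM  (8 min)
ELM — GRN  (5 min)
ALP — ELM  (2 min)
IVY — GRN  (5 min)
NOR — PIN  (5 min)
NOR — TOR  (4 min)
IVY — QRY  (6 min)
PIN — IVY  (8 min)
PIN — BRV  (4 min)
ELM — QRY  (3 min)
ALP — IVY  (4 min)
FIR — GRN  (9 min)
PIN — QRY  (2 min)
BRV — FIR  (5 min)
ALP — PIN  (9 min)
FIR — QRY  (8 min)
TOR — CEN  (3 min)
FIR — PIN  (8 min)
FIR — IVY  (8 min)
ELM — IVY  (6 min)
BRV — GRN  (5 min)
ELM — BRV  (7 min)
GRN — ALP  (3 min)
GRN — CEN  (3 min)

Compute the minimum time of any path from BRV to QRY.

6 min

Enumerating some paths:
BRV–ELM–QRY: 7+3 = 10
BRV–PIN–QRY: 4+2 = 6
BRV–GRN–QRY: 5+3 = 8
The minimum is 6 min via BRV–PIN–QRY.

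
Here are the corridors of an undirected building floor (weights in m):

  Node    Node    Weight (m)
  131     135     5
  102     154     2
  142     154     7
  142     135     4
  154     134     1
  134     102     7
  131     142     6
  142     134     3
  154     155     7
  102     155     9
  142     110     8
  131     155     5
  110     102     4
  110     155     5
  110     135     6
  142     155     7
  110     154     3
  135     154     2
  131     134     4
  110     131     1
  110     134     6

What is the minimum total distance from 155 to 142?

Compare a few routes:
155–142: 7 = 7
155–131–142: 5+6 = 11
The minimum is 7 m via 155–142.

7 m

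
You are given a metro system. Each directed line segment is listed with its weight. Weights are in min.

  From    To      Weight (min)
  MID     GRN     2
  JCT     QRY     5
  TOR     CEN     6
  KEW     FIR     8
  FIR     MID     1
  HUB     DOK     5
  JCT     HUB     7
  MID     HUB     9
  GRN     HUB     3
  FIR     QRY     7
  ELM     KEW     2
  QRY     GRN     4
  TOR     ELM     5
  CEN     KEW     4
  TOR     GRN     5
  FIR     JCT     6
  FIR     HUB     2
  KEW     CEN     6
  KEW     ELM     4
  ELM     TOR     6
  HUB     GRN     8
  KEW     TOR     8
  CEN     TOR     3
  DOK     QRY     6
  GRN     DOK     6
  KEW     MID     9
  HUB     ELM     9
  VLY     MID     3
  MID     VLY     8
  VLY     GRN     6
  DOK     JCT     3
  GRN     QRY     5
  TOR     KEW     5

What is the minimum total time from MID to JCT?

Enumerating some paths:
MID - GRN - HUB - DOK - JCT: 2+3+5+3 = 13
MID - HUB - DOK - JCT: 9+5+3 = 17
MID - GRN - DOK - JCT: 2+6+3 = 11
The minimum is 11 min via MID - GRN - DOK - JCT.

11 min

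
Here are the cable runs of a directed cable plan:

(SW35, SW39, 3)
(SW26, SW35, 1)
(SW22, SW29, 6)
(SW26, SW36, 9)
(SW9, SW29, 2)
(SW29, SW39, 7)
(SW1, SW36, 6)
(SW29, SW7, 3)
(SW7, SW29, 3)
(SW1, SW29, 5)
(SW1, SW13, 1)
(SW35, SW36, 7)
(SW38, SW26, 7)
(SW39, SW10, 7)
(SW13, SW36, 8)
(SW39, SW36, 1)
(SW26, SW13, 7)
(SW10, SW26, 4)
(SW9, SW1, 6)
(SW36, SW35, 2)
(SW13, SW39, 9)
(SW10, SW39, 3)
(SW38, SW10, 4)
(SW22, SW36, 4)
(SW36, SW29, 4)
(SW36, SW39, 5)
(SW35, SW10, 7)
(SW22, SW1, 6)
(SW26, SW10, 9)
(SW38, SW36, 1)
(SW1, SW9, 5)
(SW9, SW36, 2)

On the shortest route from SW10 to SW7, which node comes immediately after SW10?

Compare a few routes:
SW10 - SW39 - SW36 - SW29 - SW7: 3+1+4+3 = 11
SW10 - SW26 - SW35 - SW39 - SW36 - SW29 - SW7: 4+1+3+1+4+3 = 16
SW10 - SW26 - SW35 - SW36 - SW29 - SW7: 4+1+7+4+3 = 19
The minimum is 11 via SW10 - SW39 - SW36 - SW29 - SW7.
So from SW10 the first move is to SW39.

SW39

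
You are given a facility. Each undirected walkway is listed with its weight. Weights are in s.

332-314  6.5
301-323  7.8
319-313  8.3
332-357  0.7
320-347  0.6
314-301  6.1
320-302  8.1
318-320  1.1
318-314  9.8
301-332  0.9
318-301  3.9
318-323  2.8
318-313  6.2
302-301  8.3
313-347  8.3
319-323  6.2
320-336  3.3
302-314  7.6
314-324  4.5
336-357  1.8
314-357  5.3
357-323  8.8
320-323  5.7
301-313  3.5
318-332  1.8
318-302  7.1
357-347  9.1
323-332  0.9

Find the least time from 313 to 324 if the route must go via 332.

Shortest 313→332: 313–301–332 = 4.4
Shortest 332→324: 332–357–314–324 = 10.5
Total via 332: 4.4 + 10.5 = 14.9 s.

14.9 s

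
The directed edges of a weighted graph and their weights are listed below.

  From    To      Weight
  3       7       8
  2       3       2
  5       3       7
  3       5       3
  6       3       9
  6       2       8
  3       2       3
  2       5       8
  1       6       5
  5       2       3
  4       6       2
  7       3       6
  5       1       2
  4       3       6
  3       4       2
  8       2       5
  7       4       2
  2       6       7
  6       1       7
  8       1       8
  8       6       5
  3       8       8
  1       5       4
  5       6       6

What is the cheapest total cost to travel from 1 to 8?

Compare a few routes:
1 - 5 - 3 - 8: 4+7+8 = 19
1 - 6 - 2 - 3 - 8: 5+8+2+8 = 23
1 - 5 - 2 - 3 - 8: 4+3+2+8 = 17
1 - 6 - 3 - 8: 5+9+8 = 22
The minimum is 17 via 1 - 5 - 2 - 3 - 8.

17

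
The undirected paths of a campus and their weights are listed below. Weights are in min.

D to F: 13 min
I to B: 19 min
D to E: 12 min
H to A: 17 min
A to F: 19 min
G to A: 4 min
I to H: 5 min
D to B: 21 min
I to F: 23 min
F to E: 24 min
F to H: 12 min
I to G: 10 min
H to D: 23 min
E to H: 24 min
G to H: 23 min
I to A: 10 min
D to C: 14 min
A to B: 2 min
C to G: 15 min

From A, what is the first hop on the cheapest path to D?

Enumerating some paths:
A - F - D: 19+13 = 32
A - B - D: 2+21 = 23
The minimum is 23 min via A - B - D.
So from A the first move is to B.

B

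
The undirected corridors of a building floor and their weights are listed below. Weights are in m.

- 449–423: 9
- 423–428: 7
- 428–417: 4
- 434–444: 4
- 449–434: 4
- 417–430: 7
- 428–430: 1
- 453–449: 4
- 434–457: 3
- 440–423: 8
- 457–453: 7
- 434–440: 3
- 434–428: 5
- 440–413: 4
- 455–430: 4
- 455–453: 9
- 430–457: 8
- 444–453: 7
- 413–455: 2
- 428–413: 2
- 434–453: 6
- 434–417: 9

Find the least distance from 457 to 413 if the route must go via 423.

Best 457 to 423: 457 → 434 → 440 → 423 costing 14
Shortest 423→413: 423 → 428 → 413 = 9
Total via 423: 14 + 9 = 23 m.

23 m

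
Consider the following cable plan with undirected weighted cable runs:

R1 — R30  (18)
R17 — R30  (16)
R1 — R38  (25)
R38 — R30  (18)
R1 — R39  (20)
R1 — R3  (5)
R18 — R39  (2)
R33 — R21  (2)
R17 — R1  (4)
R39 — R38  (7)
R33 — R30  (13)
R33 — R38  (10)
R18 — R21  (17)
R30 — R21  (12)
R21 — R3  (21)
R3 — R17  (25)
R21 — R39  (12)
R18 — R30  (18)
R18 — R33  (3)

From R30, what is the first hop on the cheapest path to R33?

R33

Candidate routes:
R30–R33: 13 = 13
R30–R21–R33: 12+2 = 14
The minimum is 13 via R30–R33.
So from R30 the first move is to R33.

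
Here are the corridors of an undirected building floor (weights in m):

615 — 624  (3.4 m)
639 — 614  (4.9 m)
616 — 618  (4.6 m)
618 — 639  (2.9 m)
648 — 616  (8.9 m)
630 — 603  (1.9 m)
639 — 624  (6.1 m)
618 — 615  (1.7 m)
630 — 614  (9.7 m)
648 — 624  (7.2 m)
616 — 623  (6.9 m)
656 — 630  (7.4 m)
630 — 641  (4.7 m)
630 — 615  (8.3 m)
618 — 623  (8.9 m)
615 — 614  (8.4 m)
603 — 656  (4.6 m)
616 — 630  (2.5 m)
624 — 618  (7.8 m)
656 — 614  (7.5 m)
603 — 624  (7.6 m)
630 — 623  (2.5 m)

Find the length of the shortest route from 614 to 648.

18.2 m

Candidate routes:
614 - 615 - 624 - 648: 8.4+3.4+7.2 = 19
614 - 639 - 624 - 648: 4.9+6.1+7.2 = 18.2
614 - 639 - 618 - 615 - 624 - 648: 4.9+2.9+1.7+3.4+7.2 = 20.1
614 - 630 - 616 - 648: 9.7+2.5+8.9 = 21.1
The minimum is 18.2 m via 614 - 639 - 624 - 648.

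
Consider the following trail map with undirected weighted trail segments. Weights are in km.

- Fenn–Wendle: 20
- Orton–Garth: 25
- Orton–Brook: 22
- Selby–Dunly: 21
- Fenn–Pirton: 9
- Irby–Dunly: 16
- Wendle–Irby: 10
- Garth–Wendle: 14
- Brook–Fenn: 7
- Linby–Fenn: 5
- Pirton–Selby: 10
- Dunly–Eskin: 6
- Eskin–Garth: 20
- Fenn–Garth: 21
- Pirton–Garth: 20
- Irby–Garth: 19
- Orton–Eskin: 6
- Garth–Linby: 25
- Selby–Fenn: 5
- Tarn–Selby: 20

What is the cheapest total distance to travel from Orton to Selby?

33 km

Compare a few routes:
Orton - Eskin - Dunly - Selby: 6+6+21 = 33
Orton - Brook - Fenn - Selby: 22+7+5 = 34
Orton - Brook - Fenn - Pirton - Selby: 22+7+9+10 = 48
The minimum is 33 km via Orton - Eskin - Dunly - Selby.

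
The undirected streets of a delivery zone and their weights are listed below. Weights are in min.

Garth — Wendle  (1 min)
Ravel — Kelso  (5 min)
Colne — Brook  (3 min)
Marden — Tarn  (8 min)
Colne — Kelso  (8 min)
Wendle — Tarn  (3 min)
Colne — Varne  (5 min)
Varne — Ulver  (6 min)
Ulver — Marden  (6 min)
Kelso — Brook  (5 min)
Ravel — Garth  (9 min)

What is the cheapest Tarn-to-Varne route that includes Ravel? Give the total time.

Best Tarn to Ravel: Tarn → Wendle → Garth → Ravel costing 13
Shortest Ravel→Varne: Ravel → Kelso → Colne → Varne = 18
Total via Ravel: 13 + 18 = 31 min.

31 min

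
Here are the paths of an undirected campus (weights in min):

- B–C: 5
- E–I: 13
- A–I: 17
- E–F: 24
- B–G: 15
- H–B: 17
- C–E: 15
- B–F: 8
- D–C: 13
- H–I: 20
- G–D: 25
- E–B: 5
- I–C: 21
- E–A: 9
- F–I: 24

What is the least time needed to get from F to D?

26 min

Enumerating some paths:
F–B–C–D: 8+5+13 = 26
F–E–B–C–D: 24+5+5+13 = 47
F–B–E–C–D: 8+5+15+13 = 41
F–B–G–D: 8+15+25 = 48
The minimum is 26 min via F–B–C–D.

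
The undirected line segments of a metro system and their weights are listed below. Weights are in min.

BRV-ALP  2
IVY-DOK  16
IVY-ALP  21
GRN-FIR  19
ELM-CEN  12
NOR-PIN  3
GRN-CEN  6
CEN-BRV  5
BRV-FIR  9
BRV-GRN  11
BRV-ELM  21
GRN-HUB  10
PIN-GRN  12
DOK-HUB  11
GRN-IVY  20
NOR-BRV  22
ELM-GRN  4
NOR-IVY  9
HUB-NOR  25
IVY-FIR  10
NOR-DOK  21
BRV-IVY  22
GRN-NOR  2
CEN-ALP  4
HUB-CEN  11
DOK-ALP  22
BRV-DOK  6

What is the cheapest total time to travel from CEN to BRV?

Running Dijkstra from CEN:
CEN: 0
ALP: 4  (via CEN)
BRV: 5  (via CEN)
Shortest route: CEN → BRV = 5 min.

5 min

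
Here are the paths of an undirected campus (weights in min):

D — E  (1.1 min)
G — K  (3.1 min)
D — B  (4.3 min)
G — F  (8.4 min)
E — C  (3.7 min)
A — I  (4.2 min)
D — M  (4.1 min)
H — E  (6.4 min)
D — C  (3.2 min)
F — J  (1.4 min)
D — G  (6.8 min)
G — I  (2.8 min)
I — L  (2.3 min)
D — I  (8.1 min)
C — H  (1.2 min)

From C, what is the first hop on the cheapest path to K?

Compare a few routes:
C–D–G–K: 3.2+6.8+3.1 = 13.1
C–E–D–G–K: 3.7+1.1+6.8+3.1 = 14.7
The minimum is 13.1 min via C–D–G–K.
So from C the first move is to D.

D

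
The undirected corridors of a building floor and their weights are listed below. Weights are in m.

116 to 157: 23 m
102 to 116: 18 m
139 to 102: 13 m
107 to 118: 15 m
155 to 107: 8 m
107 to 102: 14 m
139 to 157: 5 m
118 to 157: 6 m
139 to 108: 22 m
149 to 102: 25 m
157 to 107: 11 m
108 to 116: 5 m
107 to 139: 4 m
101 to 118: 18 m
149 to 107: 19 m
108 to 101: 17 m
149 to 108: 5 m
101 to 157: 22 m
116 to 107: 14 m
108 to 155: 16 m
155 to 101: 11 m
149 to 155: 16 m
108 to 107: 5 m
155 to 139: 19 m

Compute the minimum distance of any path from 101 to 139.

23 m

Enumerating some paths:
101 → 155 → 107 → 139: 11+8+4 = 23
101 → 157 → 139: 22+5 = 27
101 → 108 → 107 → 139: 17+5+4 = 26
101 → 118 → 157 → 139: 18+6+5 = 29
Cheapest is 101 → 155 → 107 → 139 at 23 m.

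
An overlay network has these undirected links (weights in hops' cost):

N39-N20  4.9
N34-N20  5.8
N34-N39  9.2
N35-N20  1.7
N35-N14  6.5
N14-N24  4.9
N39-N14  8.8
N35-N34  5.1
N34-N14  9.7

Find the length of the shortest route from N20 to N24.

Candidate routes:
N20 → N35 → N14 → N24: 1.7+6.5+4.9 = 13.1
N20 → N39 → N14 → N24: 4.9+8.8+4.9 = 18.6
Cheapest is N20 → N35 → N14 → N24 at 13.1 hops' cost.

13.1 hops' cost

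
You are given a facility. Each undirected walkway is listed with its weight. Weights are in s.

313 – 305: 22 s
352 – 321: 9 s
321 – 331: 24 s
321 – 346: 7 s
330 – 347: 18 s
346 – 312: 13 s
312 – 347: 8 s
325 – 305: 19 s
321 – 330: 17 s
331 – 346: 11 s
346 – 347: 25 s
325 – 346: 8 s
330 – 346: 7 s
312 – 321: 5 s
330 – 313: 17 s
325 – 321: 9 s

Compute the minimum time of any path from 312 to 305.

33 s

Enumerating some paths:
312 → 321 → 325 → 305: 5+9+19 = 33
312 → 321 → 346 → 325 → 305: 5+7+8+19 = 39
312 → 346 → 325 → 305: 13+8+19 = 40
The minimum is 33 s via 312 → 321 → 325 → 305.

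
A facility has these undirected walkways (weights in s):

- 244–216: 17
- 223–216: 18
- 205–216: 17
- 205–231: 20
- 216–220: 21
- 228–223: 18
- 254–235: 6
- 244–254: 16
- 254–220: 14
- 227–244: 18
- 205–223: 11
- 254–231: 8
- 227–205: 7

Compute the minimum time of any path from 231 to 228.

Enumerating some paths:
231 → 205 → 216 → 223 → 228: 20+17+18+18 = 73
231 → 205 → 223 → 228: 20+11+18 = 49
231 → 254 → 244 → 216 → 223 → 228: 8+16+17+18+18 = 77
The minimum is 49 s via 231 → 205 → 223 → 228.

49 s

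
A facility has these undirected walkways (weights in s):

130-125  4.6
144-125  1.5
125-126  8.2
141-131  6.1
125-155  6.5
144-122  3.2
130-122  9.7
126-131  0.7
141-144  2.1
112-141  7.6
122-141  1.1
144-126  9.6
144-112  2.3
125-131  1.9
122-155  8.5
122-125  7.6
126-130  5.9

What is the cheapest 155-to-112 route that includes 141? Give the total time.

Best 155 to 141: 155 → 122 → 141 costing 9.6
Best 141 to 112: 141 → 144 → 112 costing 4.4
Total via 141: 9.6 + 4.4 = 14 s.

14 s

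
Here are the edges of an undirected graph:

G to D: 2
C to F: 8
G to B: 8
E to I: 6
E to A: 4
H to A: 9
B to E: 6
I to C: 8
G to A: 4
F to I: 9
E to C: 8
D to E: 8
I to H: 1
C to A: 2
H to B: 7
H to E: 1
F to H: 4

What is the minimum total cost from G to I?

10

Settle nodes by increasing distance from G:
G: 0
D: 2  (via G)
A: 4  (via G)
C: 6  (via A)
B: 8  (via G)
E: 8  (via A)
H: 9  (via E)
I: 10  (via H)
Shortest route: G → A → E → H → I = 10.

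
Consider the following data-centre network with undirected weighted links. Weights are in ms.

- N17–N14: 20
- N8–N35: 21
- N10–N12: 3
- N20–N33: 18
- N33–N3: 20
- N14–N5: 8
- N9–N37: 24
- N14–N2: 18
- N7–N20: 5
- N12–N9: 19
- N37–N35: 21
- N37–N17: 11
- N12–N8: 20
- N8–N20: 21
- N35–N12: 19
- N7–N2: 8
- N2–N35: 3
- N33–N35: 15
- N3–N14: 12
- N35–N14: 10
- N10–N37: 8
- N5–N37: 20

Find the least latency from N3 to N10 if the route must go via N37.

48 ms

Shortest N3→N37: N3–N14–N5–N37 = 40
Shortest N37→N10: N37–N10 = 8
Total via N37: 40 + 8 = 48 ms.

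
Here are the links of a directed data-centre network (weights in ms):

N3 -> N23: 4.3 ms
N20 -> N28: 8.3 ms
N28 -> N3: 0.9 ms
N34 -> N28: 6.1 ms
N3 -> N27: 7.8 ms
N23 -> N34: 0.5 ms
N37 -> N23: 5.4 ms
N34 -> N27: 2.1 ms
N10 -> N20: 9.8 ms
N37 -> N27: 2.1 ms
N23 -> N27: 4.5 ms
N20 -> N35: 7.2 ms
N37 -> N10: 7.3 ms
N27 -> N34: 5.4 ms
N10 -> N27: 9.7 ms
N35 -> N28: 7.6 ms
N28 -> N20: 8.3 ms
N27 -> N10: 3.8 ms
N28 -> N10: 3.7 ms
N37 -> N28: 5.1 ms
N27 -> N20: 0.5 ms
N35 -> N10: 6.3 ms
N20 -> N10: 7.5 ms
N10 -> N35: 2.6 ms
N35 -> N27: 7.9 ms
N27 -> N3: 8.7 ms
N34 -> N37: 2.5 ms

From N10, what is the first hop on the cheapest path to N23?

N35

Candidate routes:
N10 - N27 - N3 - N23: 9.7+8.7+4.3 = 22.7
N10 - N35 - N28 - N3 - N23: 2.6+7.6+0.9+4.3 = 15.4
Cheapest is N10 - N35 - N28 - N3 - N23 at 15.4 ms.
So from N10 the first move is to N35.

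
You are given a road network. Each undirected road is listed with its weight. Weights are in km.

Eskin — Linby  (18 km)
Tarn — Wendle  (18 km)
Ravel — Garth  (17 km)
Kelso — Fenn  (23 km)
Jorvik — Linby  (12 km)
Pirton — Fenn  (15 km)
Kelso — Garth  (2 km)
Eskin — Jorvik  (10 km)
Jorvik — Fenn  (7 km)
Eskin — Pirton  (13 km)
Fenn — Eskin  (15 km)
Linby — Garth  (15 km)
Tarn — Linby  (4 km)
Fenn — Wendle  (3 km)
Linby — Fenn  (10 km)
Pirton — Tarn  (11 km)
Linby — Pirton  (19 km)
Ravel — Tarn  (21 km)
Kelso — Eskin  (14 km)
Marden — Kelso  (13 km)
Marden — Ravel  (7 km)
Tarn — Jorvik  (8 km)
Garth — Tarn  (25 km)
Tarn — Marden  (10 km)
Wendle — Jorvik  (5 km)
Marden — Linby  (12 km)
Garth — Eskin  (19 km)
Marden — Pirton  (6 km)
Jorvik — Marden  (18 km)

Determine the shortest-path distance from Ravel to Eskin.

26 km

Shortest distances from Ravel:
Ravel: 0
Marden: 7  (via Ravel)
Pirton: 13  (via Marden)
Tarn: 17  (via Marden)
Garth: 17  (via Ravel)
Linby: 19  (via Marden)
Kelso: 19  (via Garth)
Jorvik: 25  (via Marden)
Eskin: 26  (via Pirton)
Shortest route: Ravel → Marden → Pirton → Eskin = 26 km.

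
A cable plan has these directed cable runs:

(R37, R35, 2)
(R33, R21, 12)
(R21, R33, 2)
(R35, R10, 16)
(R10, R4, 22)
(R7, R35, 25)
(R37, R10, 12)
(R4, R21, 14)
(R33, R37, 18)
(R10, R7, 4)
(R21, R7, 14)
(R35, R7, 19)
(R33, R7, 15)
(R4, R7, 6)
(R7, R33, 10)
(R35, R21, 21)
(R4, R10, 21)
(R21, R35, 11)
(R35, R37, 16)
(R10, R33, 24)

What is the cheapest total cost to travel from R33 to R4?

Settle nodes by increasing distance from R33:
R33: 0
R21: 12  (via R33)
R7: 15  (via R33)
R37: 18  (via R33)
R35: 20  (via R37)
R10: 30  (via R37)
R4: 52  (via R10)
Shortest route: R33–R37–R10–R4 = 52.

52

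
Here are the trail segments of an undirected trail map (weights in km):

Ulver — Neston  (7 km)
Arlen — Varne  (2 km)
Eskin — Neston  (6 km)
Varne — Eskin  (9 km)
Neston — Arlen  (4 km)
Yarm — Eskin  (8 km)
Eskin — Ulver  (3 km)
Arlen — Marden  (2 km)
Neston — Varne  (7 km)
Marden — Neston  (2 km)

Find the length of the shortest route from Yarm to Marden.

16 km

Candidate routes:
Yarm - Eskin - Varne - Arlen - Marden: 8+9+2+2 = 21
Yarm - Eskin - Ulver - Neston - Marden: 8+3+7+2 = 20
Yarm - Eskin - Neston - Marden: 8+6+2 = 16
Yarm - Eskin - Neston - Arlen - Marden: 8+6+4+2 = 20
Cheapest is Yarm - Eskin - Neston - Marden at 16 km.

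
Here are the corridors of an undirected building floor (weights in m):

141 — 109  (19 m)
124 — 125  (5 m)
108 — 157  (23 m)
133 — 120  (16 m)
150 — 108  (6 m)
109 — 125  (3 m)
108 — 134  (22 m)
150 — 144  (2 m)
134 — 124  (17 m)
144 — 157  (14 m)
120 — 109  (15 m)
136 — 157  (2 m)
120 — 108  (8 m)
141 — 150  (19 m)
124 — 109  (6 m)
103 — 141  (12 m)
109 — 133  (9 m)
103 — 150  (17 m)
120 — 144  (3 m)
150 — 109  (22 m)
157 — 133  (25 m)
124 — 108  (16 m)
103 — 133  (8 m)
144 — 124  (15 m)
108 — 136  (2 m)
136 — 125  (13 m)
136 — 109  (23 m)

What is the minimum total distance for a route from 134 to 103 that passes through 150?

Best 134 to 150: 134 → 108 → 150 costing 28
Best 150 to 103: 150 → 103 costing 17
Total via 150: 28 + 17 = 45 m.

45 m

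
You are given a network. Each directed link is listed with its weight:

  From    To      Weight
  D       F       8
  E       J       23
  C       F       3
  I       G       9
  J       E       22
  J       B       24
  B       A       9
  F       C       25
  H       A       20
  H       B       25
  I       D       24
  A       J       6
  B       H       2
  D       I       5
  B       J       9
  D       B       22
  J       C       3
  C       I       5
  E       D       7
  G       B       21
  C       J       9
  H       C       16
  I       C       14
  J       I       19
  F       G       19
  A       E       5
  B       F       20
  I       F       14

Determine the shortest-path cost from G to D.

Candidate routes:
G–B–J–C–I–D: 21+9+3+5+24 = 62
G–B–J–E–D: 21+9+22+7 = 59
G–B–A–E–D: 21+9+5+7 = 42
G–B–H–A–E–D: 21+2+20+5+7 = 55
Cheapest is G–B–A–E–D at 42.

42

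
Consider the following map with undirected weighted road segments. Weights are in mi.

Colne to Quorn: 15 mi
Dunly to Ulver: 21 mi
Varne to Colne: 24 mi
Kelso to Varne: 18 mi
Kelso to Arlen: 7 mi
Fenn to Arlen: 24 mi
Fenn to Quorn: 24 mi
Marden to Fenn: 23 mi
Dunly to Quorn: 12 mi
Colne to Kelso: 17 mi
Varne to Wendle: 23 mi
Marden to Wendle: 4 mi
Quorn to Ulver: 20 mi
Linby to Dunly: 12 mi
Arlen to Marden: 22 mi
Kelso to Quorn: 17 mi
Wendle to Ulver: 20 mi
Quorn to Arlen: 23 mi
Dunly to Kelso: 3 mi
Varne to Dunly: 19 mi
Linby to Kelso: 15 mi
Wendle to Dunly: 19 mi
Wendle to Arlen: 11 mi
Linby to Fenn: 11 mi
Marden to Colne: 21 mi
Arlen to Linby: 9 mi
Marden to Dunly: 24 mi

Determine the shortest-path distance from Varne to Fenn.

Shortest distances from Varne:
Varne: 0
Kelso: 18  (via Varne)
Dunly: 19  (via Varne)
Wendle: 23  (via Varne)
Colne: 24  (via Varne)
Arlen: 25  (via Kelso)
Marden: 27  (via Wendle)
Quorn: 31  (via Dunly)
Linby: 31  (via Dunly)
Ulver: 40  (via Dunly)
Fenn: 42  (via Linby)
Shortest route: Varne–Dunly–Linby–Fenn = 42 mi.

42 mi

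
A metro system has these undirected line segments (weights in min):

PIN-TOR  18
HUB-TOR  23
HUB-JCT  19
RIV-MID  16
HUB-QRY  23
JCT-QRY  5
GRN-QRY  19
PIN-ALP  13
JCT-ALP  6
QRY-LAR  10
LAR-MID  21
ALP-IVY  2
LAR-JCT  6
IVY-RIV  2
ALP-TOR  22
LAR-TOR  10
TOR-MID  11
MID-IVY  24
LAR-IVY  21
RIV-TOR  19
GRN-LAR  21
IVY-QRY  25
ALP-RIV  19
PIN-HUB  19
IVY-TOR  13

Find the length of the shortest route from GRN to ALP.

30 min

Compare a few routes:
GRN - LAR - JCT - ALP: 21+6+6 = 33
GRN - QRY - JCT - ALP: 19+5+6 = 30
The minimum is 30 min via GRN - QRY - JCT - ALP.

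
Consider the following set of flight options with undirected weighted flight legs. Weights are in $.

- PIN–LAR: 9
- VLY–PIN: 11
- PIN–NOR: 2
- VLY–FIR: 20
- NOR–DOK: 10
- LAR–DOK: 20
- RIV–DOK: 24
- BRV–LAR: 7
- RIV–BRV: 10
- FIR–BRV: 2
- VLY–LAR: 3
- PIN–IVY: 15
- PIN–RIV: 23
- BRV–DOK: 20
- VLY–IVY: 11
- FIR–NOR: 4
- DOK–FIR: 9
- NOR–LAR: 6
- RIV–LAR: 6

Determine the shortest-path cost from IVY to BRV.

$21

Enumerating some paths:
IVY - VLY - LAR - BRV: 11+3+7 = 21
IVY - PIN - NOR - FIR - BRV: 15+2+4+2 = 23
IVY - VLY - LAR - NOR - FIR - BRV: 11+3+6+4+2 = 26
Cheapest is IVY - VLY - LAR - BRV at $21.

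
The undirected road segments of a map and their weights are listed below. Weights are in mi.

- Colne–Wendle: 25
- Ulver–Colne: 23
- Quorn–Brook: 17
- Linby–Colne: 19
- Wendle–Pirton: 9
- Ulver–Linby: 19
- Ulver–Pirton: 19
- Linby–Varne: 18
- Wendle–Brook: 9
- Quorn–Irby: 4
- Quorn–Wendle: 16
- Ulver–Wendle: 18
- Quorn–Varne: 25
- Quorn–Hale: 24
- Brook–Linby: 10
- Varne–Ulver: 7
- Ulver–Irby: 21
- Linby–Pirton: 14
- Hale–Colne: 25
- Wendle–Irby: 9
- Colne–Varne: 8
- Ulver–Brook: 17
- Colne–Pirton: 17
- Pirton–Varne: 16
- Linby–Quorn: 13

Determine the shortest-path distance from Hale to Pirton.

42 mi

Running Dijkstra from Hale:
Hale: 0
Quorn: 24  (via Hale)
Colne: 25  (via Hale)
Irby: 28  (via Quorn)
Varne: 33  (via Colne)
Linby: 37  (via Quorn)
Wendle: 37  (via Irby)
Ulver: 40  (via Varne)
Brook: 41  (via Quorn)
Pirton: 42  (via Colne)
Shortest route: Hale–Colne–Pirton = 42 mi.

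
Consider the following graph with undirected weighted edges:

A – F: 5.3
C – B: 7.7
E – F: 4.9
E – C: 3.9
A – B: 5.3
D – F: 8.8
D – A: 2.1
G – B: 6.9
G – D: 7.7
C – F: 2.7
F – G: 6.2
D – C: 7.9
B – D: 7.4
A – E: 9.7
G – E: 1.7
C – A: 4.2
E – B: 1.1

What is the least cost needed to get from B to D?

Running Dijkstra from B:
B: 0
E: 1.1  (via B)
G: 2.8  (via E)
C: 5  (via E)
A: 5.3  (via B)
F: 6  (via E)
D: 7.4  (via B)
Shortest route: B–D = 7.4.

7.4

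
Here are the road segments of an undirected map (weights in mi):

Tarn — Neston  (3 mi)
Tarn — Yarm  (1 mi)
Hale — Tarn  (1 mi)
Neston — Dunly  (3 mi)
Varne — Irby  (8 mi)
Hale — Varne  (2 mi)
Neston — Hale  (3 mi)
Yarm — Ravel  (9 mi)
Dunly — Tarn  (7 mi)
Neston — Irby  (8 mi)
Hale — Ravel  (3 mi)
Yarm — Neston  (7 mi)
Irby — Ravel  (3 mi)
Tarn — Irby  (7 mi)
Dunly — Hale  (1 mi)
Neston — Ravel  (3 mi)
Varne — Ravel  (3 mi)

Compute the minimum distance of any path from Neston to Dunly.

3 mi

Shortest distances from Neston:
Neston: 0
Tarn: 3  (via Neston)
Ravel: 3  (via Neston)
Dunly: 3  (via Neston)
Shortest route: Neston–Dunly = 3 mi.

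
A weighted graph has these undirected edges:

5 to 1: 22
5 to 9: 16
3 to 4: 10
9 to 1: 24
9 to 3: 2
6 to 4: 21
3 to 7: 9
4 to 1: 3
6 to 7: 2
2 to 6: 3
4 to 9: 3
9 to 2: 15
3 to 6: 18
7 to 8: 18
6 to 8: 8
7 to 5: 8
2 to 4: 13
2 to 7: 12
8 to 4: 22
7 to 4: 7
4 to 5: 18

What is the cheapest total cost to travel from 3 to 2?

Compare a few routes:
3 - 7 - 6 - 2: 9+2+3 = 14
3 - 9 - 2: 2+15 = 17
Cheapest is 3 - 7 - 6 - 2 at 14.

14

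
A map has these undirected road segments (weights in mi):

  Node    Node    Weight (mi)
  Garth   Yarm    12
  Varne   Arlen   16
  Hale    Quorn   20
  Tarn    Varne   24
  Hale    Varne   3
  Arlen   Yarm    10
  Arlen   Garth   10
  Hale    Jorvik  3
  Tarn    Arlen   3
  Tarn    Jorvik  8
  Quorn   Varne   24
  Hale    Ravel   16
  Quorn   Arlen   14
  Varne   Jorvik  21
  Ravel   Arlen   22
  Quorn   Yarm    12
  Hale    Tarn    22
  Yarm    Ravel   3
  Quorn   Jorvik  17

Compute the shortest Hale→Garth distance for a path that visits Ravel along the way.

Shortest Hale→Ravel: Hale–Ravel = 16
Best Ravel to Garth: Ravel–Yarm–Garth costing 15
Total via Ravel: 16 + 15 = 31 mi.

31 mi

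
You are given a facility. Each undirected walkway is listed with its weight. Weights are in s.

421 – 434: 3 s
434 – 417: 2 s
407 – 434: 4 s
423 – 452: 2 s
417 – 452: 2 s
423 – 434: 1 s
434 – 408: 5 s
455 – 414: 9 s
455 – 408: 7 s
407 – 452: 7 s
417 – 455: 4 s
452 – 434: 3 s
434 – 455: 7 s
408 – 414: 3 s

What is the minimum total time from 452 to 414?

11 s

Shortest distances from 452:
452: 0
423: 2  (via 452)
417: 2  (via 452)
434: 3  (via 452)
455: 6  (via 417)
421: 6  (via 434)
407: 7  (via 452)
408: 8  (via 434)
414: 11  (via 408)
Shortest route: 452 → 434 → 408 → 414 = 11 s.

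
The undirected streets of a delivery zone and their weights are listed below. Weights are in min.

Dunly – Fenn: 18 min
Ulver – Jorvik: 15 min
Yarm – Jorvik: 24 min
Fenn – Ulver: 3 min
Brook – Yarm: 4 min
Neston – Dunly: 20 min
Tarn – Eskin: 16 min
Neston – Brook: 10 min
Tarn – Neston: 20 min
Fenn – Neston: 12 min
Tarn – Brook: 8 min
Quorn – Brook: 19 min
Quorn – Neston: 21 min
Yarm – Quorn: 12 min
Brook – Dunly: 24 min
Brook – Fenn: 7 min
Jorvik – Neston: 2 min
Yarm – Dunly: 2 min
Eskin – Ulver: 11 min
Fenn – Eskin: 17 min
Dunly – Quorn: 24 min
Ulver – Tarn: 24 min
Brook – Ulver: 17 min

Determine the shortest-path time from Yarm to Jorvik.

Compare a few routes:
Yarm - Brook - Neston - Jorvik: 4+10+2 = 16
Yarm - Jorvik: 24 = 24
The minimum is 16 min via Yarm - Brook - Neston - Jorvik.

16 min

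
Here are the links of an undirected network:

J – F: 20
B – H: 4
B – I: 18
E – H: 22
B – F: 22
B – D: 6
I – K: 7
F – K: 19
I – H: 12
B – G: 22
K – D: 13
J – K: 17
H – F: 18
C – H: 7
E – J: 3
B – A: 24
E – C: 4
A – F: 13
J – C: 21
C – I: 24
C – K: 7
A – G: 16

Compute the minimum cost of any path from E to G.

Candidate routes:
E–H–B–G: 22+4+22 = 48
E–C–H–B–G: 4+7+4+22 = 37
The minimum is 37 via E–C–H–B–G.

37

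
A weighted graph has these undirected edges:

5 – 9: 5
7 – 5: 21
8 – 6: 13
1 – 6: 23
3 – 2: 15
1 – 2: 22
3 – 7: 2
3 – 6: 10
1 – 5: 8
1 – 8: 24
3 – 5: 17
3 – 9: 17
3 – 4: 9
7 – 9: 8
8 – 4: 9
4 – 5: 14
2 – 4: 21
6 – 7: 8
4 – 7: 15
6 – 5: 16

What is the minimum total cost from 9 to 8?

Compare a few routes:
9 → 7 → 6 → 8: 8+8+13 = 29
9 → 7 → 3 → 6 → 8: 8+2+10+13 = 33
9 → 5 → 4 → 8: 5+14+9 = 28
9 → 7 → 4 → 8: 8+15+9 = 32
The minimum is 28 via 9 → 5 → 4 → 8.

28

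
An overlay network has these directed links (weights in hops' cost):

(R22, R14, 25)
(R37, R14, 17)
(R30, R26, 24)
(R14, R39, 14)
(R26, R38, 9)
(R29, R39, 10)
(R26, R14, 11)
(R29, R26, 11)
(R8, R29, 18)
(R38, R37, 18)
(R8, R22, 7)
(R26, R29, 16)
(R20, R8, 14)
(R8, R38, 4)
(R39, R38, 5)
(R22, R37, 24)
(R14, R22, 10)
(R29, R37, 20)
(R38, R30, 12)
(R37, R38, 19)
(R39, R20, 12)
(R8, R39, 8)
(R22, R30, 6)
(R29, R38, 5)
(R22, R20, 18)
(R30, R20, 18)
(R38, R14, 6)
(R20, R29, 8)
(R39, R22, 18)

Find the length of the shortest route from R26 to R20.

Enumerating some paths:
R26 → R29 → R39 → R20: 16+10+12 = 38
R26 → R14 → R39 → R20: 11+14+12 = 37
R26 → R14 → R22 → R20: 11+10+18 = 39
R26 → R38 → R30 → R20: 9+12+18 = 39
Cheapest is R26 → R14 → R39 → R20 at 37 hops' cost.

37 hops' cost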